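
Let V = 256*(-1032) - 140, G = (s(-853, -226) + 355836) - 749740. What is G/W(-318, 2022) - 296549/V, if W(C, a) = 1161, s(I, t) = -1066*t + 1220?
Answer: -39772845587/306889452 ≈ -129.60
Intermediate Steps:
s(I, t) = 1220 - 1066*t
G = -151768 (G = ((1220 - 1066*(-226)) + 355836) - 749740 = ((1220 + 240916) + 355836) - 749740 = (242136 + 355836) - 749740 = 597972 - 749740 = -151768)
V = -264332 (V = -264192 - 140 = -264332)
G/W(-318, 2022) - 296549/V = -151768/1161 - 296549/(-264332) = -151768*1/1161 - 296549*(-1/264332) = -151768/1161 + 296549/264332 = -39772845587/306889452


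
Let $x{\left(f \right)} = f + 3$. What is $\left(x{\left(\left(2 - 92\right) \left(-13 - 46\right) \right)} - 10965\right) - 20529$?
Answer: $-26181$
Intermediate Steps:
$x{\left(f \right)} = 3 + f$
$\left(x{\left(\left(2 - 92\right) \left(-13 - 46\right) \right)} - 10965\right) - 20529 = \left(\left(3 + \left(2 - 92\right) \left(-13 - 46\right)\right) - 10965\right) - 20529 = \left(\left(3 - -5310\right) - 10965\right) - 20529 = \left(\left(3 + 5310\right) - 10965\right) - 20529 = \left(5313 - 10965\right) - 20529 = -5652 - 20529 = -26181$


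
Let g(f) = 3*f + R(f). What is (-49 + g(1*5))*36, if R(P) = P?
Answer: -1044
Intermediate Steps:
g(f) = 4*f (g(f) = 3*f + f = 4*f)
(-49 + g(1*5))*36 = (-49 + 4*(1*5))*36 = (-49 + 4*5)*36 = (-49 + 20)*36 = -29*36 = -1044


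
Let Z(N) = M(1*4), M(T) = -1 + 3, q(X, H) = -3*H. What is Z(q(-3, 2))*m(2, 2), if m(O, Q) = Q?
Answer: 4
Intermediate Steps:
M(T) = 2
Z(N) = 2
Z(q(-3, 2))*m(2, 2) = 2*2 = 4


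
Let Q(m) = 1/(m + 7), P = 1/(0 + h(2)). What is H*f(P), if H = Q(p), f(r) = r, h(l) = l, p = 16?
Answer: 1/46 ≈ 0.021739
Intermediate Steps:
P = 1/2 (P = 1/(0 + 2) = 1/2 ≈ 0.50000)
Q(m) = 1/(7 + m)
H = 1/23 (H = 1/(7 + 16) = 1/23 ≈ 0.043478)
H*f(P) = (1/23)*(1/2) = 1/46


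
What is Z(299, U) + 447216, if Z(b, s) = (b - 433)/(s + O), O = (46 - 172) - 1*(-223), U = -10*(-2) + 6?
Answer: 55007434/123 ≈ 4.4722e+5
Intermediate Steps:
U = 26 (U = 20 + 6 = 26)
O = 97 (O = -126 + 223 = 97)
Z(b, s) = (-433 + b)/(97 + s) (Z(b, s) = (b - 433)/(s + 97) = (-433 + b)/(97 + s))
Z(299, U) + 447216 = (-433 + 299)/(97 + 26) + 447216 = -134/123 + 447216 = 55007434/123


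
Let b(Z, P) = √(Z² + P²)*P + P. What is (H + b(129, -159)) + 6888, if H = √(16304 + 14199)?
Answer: 6729 + √30503 - 477*√4658 ≈ -25651.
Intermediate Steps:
b(Z, P) = P + P*√(P² + Z²) (b(Z, P) = √(P² + Z²)*P + P = P*√(P² + Z²) + P = P + P*√(P² + Z²))
H = √30503 ≈ 174.65
(H + b(129, -159)) + 6888 = (√30503 - 159*(1 + √((-159)² + 129²))) + 6888 = (√30503 - 159*(1 + √(25281 + 16641))) + 6888 = (√30503 - 159*(1 + √41922)) + 6888 = (√30503 - 159*(1 + 3*√4658)) + 6888 = (√30503 + (-159 - 477*√4658)) + 6888 = (-159 + √30503 - 477*√4658) + 6888 = 6729 + √30503 - 477*√4658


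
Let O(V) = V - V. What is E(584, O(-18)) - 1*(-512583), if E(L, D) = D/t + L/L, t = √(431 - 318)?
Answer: 512584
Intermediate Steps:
t = √113 ≈ 10.630
O(V) = 0
E(L, D) = 1 + D*√113/113 (E(L, D) = D/(√113) + L/L = D*(√113/113) + 1 = D*√113/113 + 1 = 1 + D*√113/113)
E(584, O(-18)) - 1*(-512583) = (1 + (1/113)*0*√113) - 1*(-512583) = (1 + 0) + 512583 = 1 + 512583 = 512584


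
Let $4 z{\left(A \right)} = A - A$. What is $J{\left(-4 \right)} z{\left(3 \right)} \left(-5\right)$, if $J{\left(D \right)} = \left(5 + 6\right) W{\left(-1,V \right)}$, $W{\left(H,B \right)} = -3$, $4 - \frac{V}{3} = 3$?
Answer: $0$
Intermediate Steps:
$V = 3$ ($V = 12 - 9 = 3$)
$z{\left(A \right)} = 0$ ($z{\left(A \right)} = \frac{A - A}{4} = \frac{1}{4} \cdot 0 = 0$)
$J{\left(D \right)} = -33$ ($J{\left(D \right)} = \left(5 + 6\right) \left(-3\right) = 11 \left(-3\right) = -33$)
$J{\left(-4 \right)} z{\left(3 \right)} \left(-5\right) = \left(-33\right) 0 \left(-5\right) = 0 \left(-5\right) = 0$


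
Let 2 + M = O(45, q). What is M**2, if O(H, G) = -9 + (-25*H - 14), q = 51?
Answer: 1322500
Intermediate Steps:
O(H, G) = -23 - 25*H (O(H, G) = -9 + (-14 - 25*H) = -23 - 25*H)
M = -1150 (M = -2 + (-23 - 25*45) = -2 + (-23 - 1125) = -2 - 1148 = -1150)
M**2 = (-1150)**2 = 1322500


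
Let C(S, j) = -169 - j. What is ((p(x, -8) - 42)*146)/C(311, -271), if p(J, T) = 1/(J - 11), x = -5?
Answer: -49129/816 ≈ -60.207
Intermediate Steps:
p(J, T) = 1/(-11 + J)
((p(x, -8) - 42)*146)/C(311, -271) = ((1/(-11 - 5) - 42)*146)/(-169 - 1*(-271)) = ((1/(-16) - 42)*146)/(-169 + 271) = ((-1/16 - 42)*146)/102 = -673/16*146*(1/102) = -49129/8*1/102 = -49129/816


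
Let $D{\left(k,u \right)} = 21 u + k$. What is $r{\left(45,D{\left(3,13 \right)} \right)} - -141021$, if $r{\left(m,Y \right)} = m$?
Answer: $141066$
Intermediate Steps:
$D{\left(k,u \right)} = k + 21 u$
$r{\left(45,D{\left(3,13 \right)} \right)} - -141021 = 45 - -141021 = 45 + 141021 = 141066$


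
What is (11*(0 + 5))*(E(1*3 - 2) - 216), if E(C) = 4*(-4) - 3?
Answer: -12925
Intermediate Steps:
E(C) = -19 (E(C) = -16 - 3 = -19)
(11*(0 + 5))*(E(1*3 - 2) - 216) = (11*(0 + 5))*(-19 - 216) = (11*5)*(-235) = 55*(-235) = -12925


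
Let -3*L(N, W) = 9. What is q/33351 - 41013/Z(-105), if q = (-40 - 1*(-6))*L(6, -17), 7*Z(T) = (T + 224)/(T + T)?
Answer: 95747719988/188989 ≈ 5.0663e+5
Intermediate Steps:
Z(T) = (224 + T)/(14*T) (Z(T) = ((T + 224)/(T + T))/7 = ((224 + T)/((2*T)))/7 = ((224 + T)*(1/(2*T)))/7 = ((224 + T)/(2*T))/7 = (224 + T)/(14*T))
L(N, W) = -3 (L(N, W) = -⅓*9 = -3)
q = 102 (q = (-40 - 1*(-6))*(-3) = (-40 + 6)*(-3) = -34*(-3) = 102)
q/33351 - 41013/Z(-105) = 102/33351 - 41013*(-1470/(224 - 105)) = 102*(1/33351) - 41013/((1/14)*(-1/105)*119) = 34/11117 - 41013/(-17/210) = 34/11117 - 41013*(-210/17) = 34/11117 + 8612730/17 = 95747719988/188989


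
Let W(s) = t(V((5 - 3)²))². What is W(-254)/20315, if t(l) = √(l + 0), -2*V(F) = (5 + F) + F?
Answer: -13/40630 ≈ -0.00031996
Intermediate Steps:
V(F) = -5/2 - F (V(F) = -((5 + F) + F)/2 = -(5 + 2*F)/2 = -5/2 - F)
t(l) = √l
W(s) = -13/2 (W(s) = (√(-5/2 - (5 - 3)²))² = (√(-5/2 - 1*2²))² = (√(-5/2 - 1*4))² = (√(-5/2 - 4))² = (√(-13/2))² = (I*√26/2)² = -13/2)
W(-254)/20315 = -13/2/20315 = -13/2*1/20315 = -13/40630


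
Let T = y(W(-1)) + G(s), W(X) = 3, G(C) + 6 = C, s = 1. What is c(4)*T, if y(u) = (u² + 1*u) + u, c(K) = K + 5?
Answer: 90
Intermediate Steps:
c(K) = 5 + K
G(C) = -6 + C
y(u) = u² + 2*u (y(u) = (u² + u) + u = (u + u²) + u = u² + 2*u)
T = 10 (T = 3*(2 + 3) + (-6 + 1) = 3*5 - 5 = 15 - 5 = 10)
c(4)*T = (5 + 4)*10 = 9*10 = 90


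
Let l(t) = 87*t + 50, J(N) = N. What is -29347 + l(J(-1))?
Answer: -29384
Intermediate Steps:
l(t) = 50 + 87*t
-29347 + l(J(-1)) = -29347 + (50 + 87*(-1)) = -29347 + (50 - 87) = -29347 - 37 = -29384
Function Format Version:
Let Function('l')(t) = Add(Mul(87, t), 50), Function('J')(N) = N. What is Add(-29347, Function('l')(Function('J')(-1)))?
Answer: -29384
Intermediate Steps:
Function('l')(t) = Add(50, Mul(87, t))
Add(-29347, Function('l')(Function('J')(-1))) = Add(-29347, Add(50, Mul(87, -1))) = Add(-29347, Add(50, -87)) = Add(-29347, -37) = -29384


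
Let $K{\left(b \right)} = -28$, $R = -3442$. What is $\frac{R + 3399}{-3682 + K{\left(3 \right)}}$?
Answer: $\frac{43}{3710} \approx 0.01159$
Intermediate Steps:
$\frac{R + 3399}{-3682 + K{\left(3 \right)}} = \frac{-3442 + 3399}{-3682 - 28} = - \frac{43}{-3710} = \left(-43\right) \left(- \frac{1}{3710}\right) = \frac{43}{3710}$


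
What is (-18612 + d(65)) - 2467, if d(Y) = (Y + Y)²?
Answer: -4179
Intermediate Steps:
d(Y) = 4*Y² (d(Y) = (2*Y)² = 4*Y²)
(-18612 + d(65)) - 2467 = (-18612 + 4*65²) - 2467 = (-18612 + 4*4225) - 2467 = (-18612 + 16900) - 2467 = -1712 - 2467 = -4179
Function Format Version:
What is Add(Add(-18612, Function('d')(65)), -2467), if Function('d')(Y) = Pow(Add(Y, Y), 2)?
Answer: -4179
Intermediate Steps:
Function('d')(Y) = Mul(4, Pow(Y, 2)) (Function('d')(Y) = Pow(Mul(2, Y), 2) = Mul(4, Pow(Y, 2)))
Add(Add(-18612, Function('d')(65)), -2467) = Add(Add(-18612, Mul(4, Pow(65, 2))), -2467) = Add(Add(-18612, Mul(4, 4225)), -2467) = Add(Add(-18612, 16900), -2467) = Add(-1712, -2467) = -4179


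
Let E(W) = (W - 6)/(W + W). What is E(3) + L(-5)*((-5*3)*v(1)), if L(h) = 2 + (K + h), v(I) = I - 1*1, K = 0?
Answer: -½ ≈ -0.50000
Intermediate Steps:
v(I) = -1 + I (v(I) = I - 1 = -1 + I)
L(h) = 2 + h (L(h) = 2 + (0 + h) = 2 + h)
E(W) = (-6 + W)/(2*W) (E(W) = (-6 + W)/((2*W)) = (-6 + W)*(1/(2*W)) = (-6 + W)/(2*W))
E(3) + L(-5)*((-5*3)*v(1)) = (½)*(-6 + 3)/3 + (2 - 5)*((-5*3)*(-1 + 1)) = (½)*(⅓)*(-3) - (-45)*0 = -½ - 3*0 = -½ + 0 = -½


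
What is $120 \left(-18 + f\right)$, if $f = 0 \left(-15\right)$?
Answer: $-2160$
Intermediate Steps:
$f = 0$
$120 \left(-18 + f\right) = 120 \left(-18 + 0\right) = 120 \left(-18\right) = -2160$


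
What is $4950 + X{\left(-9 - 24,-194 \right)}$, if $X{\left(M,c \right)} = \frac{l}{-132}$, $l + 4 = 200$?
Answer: $\frac{163301}{33} \approx 4948.5$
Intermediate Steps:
$l = 196$ ($l = -4 + 200 = 196$)
$X{\left(M,c \right)} = - \frac{49}{33}$ ($X{\left(M,c \right)} = \frac{196}{-132} = 196 \left(- \frac{1}{132}\right) = - \frac{49}{33}$)
$4950 + X{\left(-9 - 24,-194 \right)} = 4950 - \frac{49}{33} = \frac{163301}{33}$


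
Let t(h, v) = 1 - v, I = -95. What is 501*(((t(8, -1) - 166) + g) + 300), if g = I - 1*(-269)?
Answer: 155310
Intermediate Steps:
g = 174 (g = -95 - 1*(-269) = -95 + 269 = 174)
501*(((t(8, -1) - 166) + g) + 300) = 501*((((1 - 1*(-1)) - 166) + 174) + 300) = 501*((((1 + 1) - 166) + 174) + 300) = 501*(((2 - 166) + 174) + 300) = 501*((-164 + 174) + 300) = 501*(10 + 300) = 501*310 = 155310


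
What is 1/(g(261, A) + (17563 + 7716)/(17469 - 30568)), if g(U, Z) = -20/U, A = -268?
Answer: -3418839/6859799 ≈ -0.49839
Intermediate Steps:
1/(g(261, A) + (17563 + 7716)/(17469 - 30568)) = 1/(-20/261 + (17563 + 7716)/(17469 - 30568)) = 1/(-20*1/261 + 25279/(-13099)) = 1/(-20/261 + 25279*(-1/13099)) = 1/(-20/261 - 25279/13099) = 1/(-6859799/3418839) = -3418839/6859799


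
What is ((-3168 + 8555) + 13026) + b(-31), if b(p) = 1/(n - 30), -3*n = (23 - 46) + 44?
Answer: 681280/37 ≈ 18413.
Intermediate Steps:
n = -7 (n = -((23 - 46) + 44)/3 = -(-23 + 44)/3 = -⅓*21 = -7)
b(p) = -1/37 (b(p) = 1/(-7 - 30) = 1/(-37) = -1/37)
((-3168 + 8555) + 13026) + b(-31) = ((-3168 + 8555) + 13026) - 1/37 = (5387 + 13026) - 1/37 = 18413 - 1/37 = 681280/37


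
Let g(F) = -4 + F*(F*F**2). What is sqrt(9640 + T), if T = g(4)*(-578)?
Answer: 4*I*sqrt(8501) ≈ 368.8*I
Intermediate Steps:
g(F) = -4 + F**4 (g(F) = -4 + F*F**3 = -4 + F**4)
T = -145656 (T = (-4 + 4**4)*(-578) = (-4 + 256)*(-578) = 252*(-578) = -145656)
sqrt(9640 + T) = sqrt(9640 - 145656) = sqrt(-136016) = 4*I*sqrt(8501)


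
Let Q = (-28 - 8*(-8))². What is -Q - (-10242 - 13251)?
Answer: 22197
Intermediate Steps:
Q = 1296 (Q = (-28 + 64)² = 36² = 1296)
-Q - (-10242 - 13251) = -1*1296 - (-10242 - 13251) = -1296 - 1*(-23493) = -1296 + 23493 = 22197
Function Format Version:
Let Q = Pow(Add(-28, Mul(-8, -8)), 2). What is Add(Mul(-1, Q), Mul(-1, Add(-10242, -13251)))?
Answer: 22197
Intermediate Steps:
Q = 1296 (Q = Pow(Add(-28, 64), 2) = Pow(36, 2) = 1296)
Add(Mul(-1, Q), Mul(-1, Add(-10242, -13251))) = Add(Mul(-1, 1296), Mul(-1, Add(-10242, -13251))) = Add(-1296, Mul(-1, -23493)) = Add(-1296, 23493) = 22197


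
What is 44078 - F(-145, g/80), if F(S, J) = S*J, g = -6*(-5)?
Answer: 353059/8 ≈ 44132.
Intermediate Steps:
g = 30
F(S, J) = J*S
44078 - F(-145, g/80) = 44078 - 30/80*(-145) = 44078 - 30*(1/80)*(-145) = 44078 - 3*(-145)/8 = 44078 - 1*(-435/8) = 44078 + 435/8 = 353059/8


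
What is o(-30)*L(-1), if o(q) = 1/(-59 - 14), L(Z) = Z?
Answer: 1/73 ≈ 0.013699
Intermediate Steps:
o(q) = -1/73 (o(q) = 1/(-73) = -1/73)
o(-30)*L(-1) = -1/73*(-1) = 1/73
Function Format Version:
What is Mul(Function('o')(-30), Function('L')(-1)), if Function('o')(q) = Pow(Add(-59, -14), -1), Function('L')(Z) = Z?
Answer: Rational(1, 73) ≈ 0.013699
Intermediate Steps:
Function('o')(q) = Rational(-1, 73) (Function('o')(q) = Pow(-73, -1) = Rational(-1, 73))
Mul(Function('o')(-30), Function('L')(-1)) = Mul(Rational(-1, 73), -1) = Rational(1, 73)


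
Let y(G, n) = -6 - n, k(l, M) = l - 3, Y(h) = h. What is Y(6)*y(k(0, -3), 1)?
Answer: -42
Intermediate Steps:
k(l, M) = -3 + l
Y(6)*y(k(0, -3), 1) = 6*(-6 - 1*1) = 6*(-6 - 1) = 6*(-7) = -42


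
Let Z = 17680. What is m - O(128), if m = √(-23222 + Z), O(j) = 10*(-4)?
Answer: 40 + I*√5542 ≈ 40.0 + 74.445*I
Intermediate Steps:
O(j) = -40
m = I*√5542 (m = √(-23222 + 17680) = √(-5542) = I*√5542 ≈ 74.445*I)
m - O(128) = I*√5542 - 1*(-40) = I*√5542 + 40 = 40 + I*√5542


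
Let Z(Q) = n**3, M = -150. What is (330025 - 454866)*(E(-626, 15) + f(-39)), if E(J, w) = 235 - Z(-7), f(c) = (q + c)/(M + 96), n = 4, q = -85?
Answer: -584131039/27 ≈ -2.1634e+7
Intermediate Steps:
Z(Q) = 64 (Z(Q) = 4**3 = 64)
f(c) = 85/54 - c/54 (f(c) = (-85 + c)/(-150 + 96) = (-85 + c)/(-54) = (-85 + c)*(-1/54) = 85/54 - c/54)
E(J, w) = 171 (E(J, w) = 235 - 1*64 = 235 - 64 = 171)
(330025 - 454866)*(E(-626, 15) + f(-39)) = (330025 - 454866)*(171 + (85/54 - 1/54*(-39))) = -124841*(171 + (85/54 + 13/18)) = -124841*(171 + 62/27) = -124841*4679/27 = -584131039/27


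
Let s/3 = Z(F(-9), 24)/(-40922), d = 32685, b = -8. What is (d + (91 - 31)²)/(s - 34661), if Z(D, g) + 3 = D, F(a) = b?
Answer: -1484854770/1418397409 ≈ -1.0469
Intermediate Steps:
F(a) = -8
Z(D, g) = -3 + D
s = 33/40922 (s = 3*((-3 - 8)/(-40922)) = 3*(-11*(-1/40922)) = 3*(11/40922) = 33/40922 ≈ 0.00080641)
(d + (91 - 31)²)/(s - 34661) = (32685 + (91 - 31)²)/(33/40922 - 34661) = (32685 + 60²)/(-1418397409/40922) = (32685 + 3600)*(-40922/1418397409) = 36285*(-40922/1418397409) = -1484854770/1418397409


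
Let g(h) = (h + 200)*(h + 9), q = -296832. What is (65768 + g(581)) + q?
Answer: 229726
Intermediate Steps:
g(h) = (9 + h)*(200 + h) (g(h) = (200 + h)*(9 + h) = (9 + h)*(200 + h))
(65768 + g(581)) + q = (65768 + (1800 + 581**2 + 209*581)) - 296832 = (65768 + (1800 + 337561 + 121429)) - 296832 = (65768 + 460790) - 296832 = 526558 - 296832 = 229726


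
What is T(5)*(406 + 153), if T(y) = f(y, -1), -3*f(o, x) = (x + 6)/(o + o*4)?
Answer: -559/15 ≈ -37.267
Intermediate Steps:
f(o, x) = -(6 + x)/(15*o) (f(o, x) = -(x + 6)/(3*(o + o*4)) = -(6 + x)/(3*(o + 4*o)) = -(6 + x)/(3*(5*o)) = -(6 + x)*1/(5*o)/3 = -(6 + x)/(15*o))
T(y) = -1/(3*y) (T(y) = (-6 - 1*(-1))/(15*y) = (-6 + 1)/(15*y) = (1/15)*(-5)/y = -1/(3*y))
T(5)*(406 + 153) = (-1/3/5)*(406 + 153) = -1/3*1/5*559 = -1/15*559 = -559/15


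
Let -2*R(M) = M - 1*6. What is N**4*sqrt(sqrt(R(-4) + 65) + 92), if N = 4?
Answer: 256*sqrt(92 + sqrt(70)) ≈ 2564.7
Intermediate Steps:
R(M) = 3 - M/2 (R(M) = -(M - 1*6)/2 = -(M - 6)/2 = -(-6 + M)/2 = 3 - M/2)
N**4*sqrt(sqrt(R(-4) + 65) + 92) = 4**4*sqrt(sqrt((3 - 1/2*(-4)) + 65) + 92) = 256*sqrt(sqrt((3 + 2) + 65) + 92) = 256*sqrt(sqrt(5 + 65) + 92) = 256*sqrt(sqrt(70) + 92) = 256*sqrt(92 + sqrt(70))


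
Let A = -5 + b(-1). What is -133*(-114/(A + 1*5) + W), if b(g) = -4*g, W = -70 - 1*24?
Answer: 32585/2 ≈ 16293.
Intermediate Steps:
W = -94 (W = -70 - 24 = -94)
A = -1 (A = -5 - 4*(-1) = -5 + 4 = -1)
-133*(-114/(A + 1*5) + W) = -133*(-114/(-1 + 1*5) - 94) = -133*(-114/(-1 + 5) - 94) = -133*(-114/4 - 94) = -133*(-114*1/4 - 94) = -133*(-57/2 - 94) = -133*(-245/2) = 32585/2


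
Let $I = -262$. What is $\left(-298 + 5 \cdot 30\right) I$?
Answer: $38776$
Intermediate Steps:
$\left(-298 + 5 \cdot 30\right) I = \left(-298 + 5 \cdot 30\right) \left(-262\right) = \left(-298 + 150\right) \left(-262\right) = \left(-148\right) \left(-262\right) = 38776$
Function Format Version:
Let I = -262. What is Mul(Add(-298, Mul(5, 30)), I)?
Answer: 38776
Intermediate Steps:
Mul(Add(-298, Mul(5, 30)), I) = Mul(Add(-298, Mul(5, 30)), -262) = Mul(Add(-298, 150), -262) = Mul(-148, -262) = 38776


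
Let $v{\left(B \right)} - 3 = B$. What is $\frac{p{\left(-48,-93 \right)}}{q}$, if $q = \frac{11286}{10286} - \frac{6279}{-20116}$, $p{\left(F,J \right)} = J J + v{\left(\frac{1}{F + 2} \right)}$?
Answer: $\frac{20587395457354}{3353572155} \approx 6138.9$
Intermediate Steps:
$v{\left(B \right)} = 3 + B$
$p{\left(F,J \right)} = 3 + J^{2} + \frac{1}{2 + F}$ ($p{\left(F,J \right)} = J J + \left(3 + \frac{1}{F + 2}\right) = J^{2} + \left(3 + \frac{1}{2 + F}\right) = 3 + J^{2} + \frac{1}{2 + F}$)
$q = \frac{145807485}{103456588}$ ($q = 11286 \cdot \frac{1}{10286} - - \frac{6279}{20116} = \frac{5643}{5143} + \frac{6279}{20116} = \frac{145807485}{103456588} \approx 1.4094$)
$\frac{p{\left(-48,-93 \right)}}{q} = \frac{\frac{1}{2 - 48} \left(1 + \left(2 - 48\right) \left(3 + \left(-93\right)^{2}\right)\right)}{\frac{145807485}{103456588}} = \frac{1 - 46 \left(3 + 8649\right)}{-46} \cdot \frac{103456588}{145807485} = - \frac{1 - 397992}{46} \cdot \frac{103456588}{145807485} = \left(- \frac{1}{46}\right) \left(-397991\right) \frac{103456588}{145807485} = \frac{397991}{46} \cdot \frac{103456588}{145807485} = \frac{20587395457354}{3353572155}$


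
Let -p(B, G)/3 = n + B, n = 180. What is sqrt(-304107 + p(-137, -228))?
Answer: 18*I*sqrt(939) ≈ 551.58*I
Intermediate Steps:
p(B, G) = -540 - 3*B (p(B, G) = -3*(180 + B) = -540 - 3*B)
sqrt(-304107 + p(-137, -228)) = sqrt(-304107 + (-540 - 3*(-137))) = sqrt(-304107 + (-540 + 411)) = sqrt(-304107 - 129) = sqrt(-304236) = 18*I*sqrt(939)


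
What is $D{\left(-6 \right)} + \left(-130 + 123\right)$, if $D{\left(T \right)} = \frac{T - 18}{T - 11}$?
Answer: $- \frac{95}{17} \approx -5.5882$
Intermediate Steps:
$D{\left(T \right)} = \frac{-18 + T}{-11 + T}$
$D{\left(-6 \right)} + \left(-130 + 123\right) = \frac{-18 - 6}{-11 - 6} + \left(-130 + 123\right) = \frac{1}{-17} \left(-24\right) - 7 = \left(- \frac{1}{17}\right) \left(-24\right) - 7 = \frac{24}{17} - 7 = - \frac{95}{17}$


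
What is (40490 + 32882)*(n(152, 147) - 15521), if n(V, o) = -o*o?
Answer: -2724302360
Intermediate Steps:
n(V, o) = -o²
(40490 + 32882)*(n(152, 147) - 15521) = (40490 + 32882)*(-1*147² - 15521) = 73372*(-1*21609 - 15521) = 73372*(-21609 - 15521) = 73372*(-37130) = -2724302360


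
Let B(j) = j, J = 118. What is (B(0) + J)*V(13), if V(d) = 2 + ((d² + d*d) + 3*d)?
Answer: 44722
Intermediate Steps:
V(d) = 2 + 2*d² + 3*d (V(d) = 2 + ((d² + d²) + 3*d) = 2 + (2*d² + 3*d) = 2 + 2*d² + 3*d)
(B(0) + J)*V(13) = (0 + 118)*(2 + 2*13² + 3*13) = 118*(2 + 2*169 + 39) = 118*(2 + 338 + 39) = 118*379 = 44722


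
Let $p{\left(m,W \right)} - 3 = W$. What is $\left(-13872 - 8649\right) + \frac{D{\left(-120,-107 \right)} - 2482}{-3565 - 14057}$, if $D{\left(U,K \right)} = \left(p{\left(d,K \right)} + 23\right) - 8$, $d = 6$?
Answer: $- \frac{132287497}{5874} \approx -22521.0$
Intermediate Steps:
$p{\left(m,W \right)} = 3 + W$
$D{\left(U,K \right)} = 18 + K$ ($D{\left(U,K \right)} = \left(\left(3 + K\right) + 23\right) - 8 = \left(26 + K\right) - 8 = 18 + K$)
$\left(-13872 - 8649\right) + \frac{D{\left(-120,-107 \right)} - 2482}{-3565 - 14057} = \left(-13872 - 8649\right) + \frac{\left(18 - 107\right) - 2482}{-3565 - 14057} = -22521 + \frac{-89 - 2482}{-17622} = -22521 - - \frac{857}{5874} = -22521 + \frac{857}{5874} = - \frac{132287497}{5874}$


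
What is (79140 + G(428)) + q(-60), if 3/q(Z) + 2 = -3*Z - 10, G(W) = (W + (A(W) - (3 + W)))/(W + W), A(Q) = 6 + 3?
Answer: 474207029/5992 ≈ 79140.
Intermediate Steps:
A(Q) = 9
G(W) = 3/W (G(W) = (W + (9 - (3 + W)))/(W + W) = (W + (9 + (-3 - W)))/((2*W)) = (W + (6 - W))*(1/(2*W)) = 6*(1/(2*W)) = 3/W)
q(Z) = 3/(-12 - 3*Z) (q(Z) = 3/(-2 + (-3*Z - 10)) = 3/(-2 + (-10 - 3*Z)) = 3/(-12 - 3*Z))
(79140 + G(428)) + q(-60) = (79140 + 3/428) - 1/(4 - 60) = (79140 + 3*(1/428)) - 1/(-56) = (79140 + 3/428) - 1*(-1/56) = 33871923/428 + 1/56 = 474207029/5992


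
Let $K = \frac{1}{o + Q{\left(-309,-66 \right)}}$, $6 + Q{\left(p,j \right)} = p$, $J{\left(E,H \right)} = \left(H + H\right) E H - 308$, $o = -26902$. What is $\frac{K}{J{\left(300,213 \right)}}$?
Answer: $- \frac{1}{740876460964} \approx -1.3498 \cdot 10^{-12}$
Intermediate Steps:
$J{\left(E,H \right)} = -308 + 2 E H^{2}$ ($J{\left(E,H \right)} = 2 H E H - 308 = 2 E H H - 308 = 2 E H^{2} - 308 = -308 + 2 E H^{2}$)
$Q{\left(p,j \right)} = -6 + p$
$K = - \frac{1}{27217}$ ($K = \frac{1}{-26902 - 315} = \frac{1}{-27217} = - \frac{1}{27217} \approx -3.6742 \cdot 10^{-5}$)
$\frac{K}{J{\left(300,213 \right)}} = - \frac{1}{27217 \left(-308 + 2 \cdot 300 \cdot 213^{2}\right)} = - \frac{1}{27217 \left(-308 + 2 \cdot 300 \cdot 45369\right)} = - \frac{1}{27217 \left(-308 + 27221400\right)} = - \frac{1}{27217 \cdot 27221092} = \left(- \frac{1}{27217}\right) \frac{1}{27221092} = - \frac{1}{740876460964}$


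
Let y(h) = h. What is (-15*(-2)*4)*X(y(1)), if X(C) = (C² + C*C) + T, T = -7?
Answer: -600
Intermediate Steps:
X(C) = -7 + 2*C² (X(C) = (C² + C*C) - 7 = (C² + C²) - 7 = 2*C² - 7 = -7 + 2*C²)
(-15*(-2)*4)*X(y(1)) = (-15*(-2)*4)*(-7 + 2*1²) = (30*4)*(-7 + 2*1) = 120*(-7 + 2) = 120*(-5) = -600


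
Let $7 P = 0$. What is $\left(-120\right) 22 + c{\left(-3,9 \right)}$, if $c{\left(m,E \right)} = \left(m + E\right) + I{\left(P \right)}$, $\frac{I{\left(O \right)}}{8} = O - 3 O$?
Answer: $-2634$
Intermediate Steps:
$P = 0$ ($P = \frac{1}{7} \cdot 0 = 0$)
$I{\left(O \right)} = - 16 O$ ($I{\left(O \right)} = 8 \left(O - 3 O\right) = 8 \left(- 2 O\right) = - 16 O$)
$c{\left(m,E \right)} = E + m$ ($c{\left(m,E \right)} = \left(m + E\right) - 0 = \left(E + m\right) + 0 = E + m$)
$\left(-120\right) 22 + c{\left(-3,9 \right)} = \left(-120\right) 22 + \left(9 - 3\right) = -2640 + 6 = -2634$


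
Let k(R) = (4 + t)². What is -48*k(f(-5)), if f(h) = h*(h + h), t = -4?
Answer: 0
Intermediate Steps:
f(h) = 2*h² (f(h) = h*(2*h) = 2*h²)
k(R) = 0 (k(R) = (4 - 4)² = 0² = 0)
-48*k(f(-5)) = -48*0 = 0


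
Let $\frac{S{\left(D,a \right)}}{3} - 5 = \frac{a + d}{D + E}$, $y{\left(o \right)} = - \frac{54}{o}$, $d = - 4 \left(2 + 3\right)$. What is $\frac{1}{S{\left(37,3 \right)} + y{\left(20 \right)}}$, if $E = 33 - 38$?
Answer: $\frac{160}{1713} \approx 0.093403$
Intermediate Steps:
$d = -20$ ($d = \left(-4\right) 5 = -20$)
$E = -5$ ($E = 33 - 38 = -5$)
$S{\left(D,a \right)} = 15 + \frac{3 \left(-20 + a\right)}{-5 + D}$ ($S{\left(D,a \right)} = 15 + 3 \frac{a - 20}{D - 5} = 15 + 3 \frac{-20 + a}{-5 + D} = 15 + \frac{3 \left(-20 + a\right)}{-5 + D}$)
$\frac{1}{S{\left(37,3 \right)} + y{\left(20 \right)}} = \frac{1}{\frac{3 \left(-45 + 3 + 5 \cdot 37\right)}{-5 + 37} - \frac{54}{20}} = \frac{1}{\frac{3 \left(-45 + 3 + 185\right)}{32} - \frac{27}{10}} = \frac{1}{3 \cdot \frac{1}{32} \cdot 143 - \frac{27}{10}} = \frac{1}{\frac{429}{32} - \frac{27}{10}} = \frac{1}{\frac{1713}{160}} = \frac{160}{1713}$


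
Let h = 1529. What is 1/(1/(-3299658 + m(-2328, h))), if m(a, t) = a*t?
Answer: -6859170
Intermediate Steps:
1/(1/(-3299658 + m(-2328, h))) = 1/(1/(-3299658 - 2328*1529)) = 1/(1/(-3299658 - 3559512)) = 1/(1/(-6859170)) = 1/(-1/6859170) = -6859170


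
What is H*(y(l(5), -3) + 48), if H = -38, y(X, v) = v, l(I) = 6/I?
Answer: -1710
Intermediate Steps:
H*(y(l(5), -3) + 48) = -38*(-3 + 48) = -38*45 = -1710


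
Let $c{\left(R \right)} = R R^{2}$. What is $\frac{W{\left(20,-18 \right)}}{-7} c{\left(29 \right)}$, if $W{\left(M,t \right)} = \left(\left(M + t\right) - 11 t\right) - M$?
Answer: $- \frac{4390020}{7} \approx -6.2715 \cdot 10^{5}$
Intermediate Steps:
$W{\left(M,t \right)} = - 10 t$ ($W{\left(M,t \right)} = \left(M - 10 t\right) - M = - 10 t$)
$c{\left(R \right)} = R^{3}$
$\frac{W{\left(20,-18 \right)}}{-7} c{\left(29 \right)} = \frac{\left(-10\right) \left(-18\right)}{-7} \cdot 29^{3} = 180 \left(- \frac{1}{7}\right) 24389 = \left(- \frac{180}{7}\right) 24389 = - \frac{4390020}{7}$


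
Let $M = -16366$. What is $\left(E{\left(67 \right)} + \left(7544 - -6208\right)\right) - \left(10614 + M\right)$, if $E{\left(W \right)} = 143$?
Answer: $19647$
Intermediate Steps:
$\left(E{\left(67 \right)} + \left(7544 - -6208\right)\right) - \left(10614 + M\right) = \left(143 + \left(7544 - -6208\right)\right) - -5752 = \left(143 + \left(7544 + 6208\right)\right) + \left(-10614 + 16366\right) = \left(143 + 13752\right) + 5752 = 13895 + 5752 = 19647$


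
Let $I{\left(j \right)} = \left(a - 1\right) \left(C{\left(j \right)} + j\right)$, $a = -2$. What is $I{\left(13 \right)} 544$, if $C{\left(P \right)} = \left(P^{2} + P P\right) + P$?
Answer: $-594048$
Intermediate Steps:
$C{\left(P \right)} = P + 2 P^{2}$ ($C{\left(P \right)} = \left(P^{2} + P^{2}\right) + P = 2 P^{2} + P = P + 2 P^{2}$)
$I{\left(j \right)} = - 3 j - 3 j \left(1 + 2 j\right)$ ($I{\left(j \right)} = \left(-2 - 1\right) \left(j \left(1 + 2 j\right) + j\right) = - 3 \left(j + j \left(1 + 2 j\right)\right) = - 3 j - 3 j \left(1 + 2 j\right)$)
$I{\left(13 \right)} 544 = 6 \cdot 13 \left(-1 - 13\right) 544 = 6 \cdot 13 \left(-14\right) 544 = \left(-1092\right) 544 = -594048$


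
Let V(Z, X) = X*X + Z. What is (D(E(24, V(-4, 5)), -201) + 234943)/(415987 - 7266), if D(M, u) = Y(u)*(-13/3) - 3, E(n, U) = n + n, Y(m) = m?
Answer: 235811/408721 ≈ 0.57695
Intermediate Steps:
V(Z, X) = Z + X² (V(Z, X) = X² + Z = Z + X²)
E(n, U) = 2*n
D(M, u) = -3 - 13*u/3 (D(M, u) = u*(-13/3) - 3 = -13*u/3 - 3 = -3 - 13*u/3)
(D(E(24, V(-4, 5)), -201) + 234943)/(415987 - 7266) = ((-3 - 13/3*(-201)) + 234943)/(415987 - 7266) = ((-3 + 871) + 234943)/408721 = (868 + 234943)*(1/408721) = 235811*(1/408721) = 235811/408721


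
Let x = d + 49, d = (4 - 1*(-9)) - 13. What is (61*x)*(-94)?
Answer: -280966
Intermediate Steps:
d = 0 (d = (4 + 9) - 13 = 13 - 13 = 0)
x = 49 (x = 0 + 49 = 49)
(61*x)*(-94) = (61*49)*(-94) = 2989*(-94) = -280966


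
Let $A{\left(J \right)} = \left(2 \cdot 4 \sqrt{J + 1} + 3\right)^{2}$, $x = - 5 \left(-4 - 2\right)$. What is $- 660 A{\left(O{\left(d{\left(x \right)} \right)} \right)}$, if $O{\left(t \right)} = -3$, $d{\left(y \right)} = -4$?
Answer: $78540 - 31680 i \sqrt{2} \approx 78540.0 - 44802.0 i$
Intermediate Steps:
$x = 30$ ($x = \left(-5\right) \left(-6\right) = 30$)
$A{\left(J \right)} = \left(3 + 8 \sqrt{1 + J}\right)^{2}$ ($A{\left(J \right)} = \left(8 \sqrt{1 + J} + 3\right)^{2} = \left(3 + 8 \sqrt{1 + J}\right)^{2}$)
$- 660 A{\left(O{\left(d{\left(x \right)} \right)} \right)} = - 660 \left(3 + 8 \sqrt{1 - 3}\right)^{2} = - 660 \left(3 + 8 \sqrt{-2}\right)^{2} = - 660 \left(3 + 8 i \sqrt{2}\right)^{2}$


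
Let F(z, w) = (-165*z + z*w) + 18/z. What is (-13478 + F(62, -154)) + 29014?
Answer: -131493/31 ≈ -4241.7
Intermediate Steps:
F(z, w) = -165*z + 18/z + w*z (F(z, w) = (-165*z + w*z) + 18/z = -165*z + 18/z + w*z)
(-13478 + F(62, -154)) + 29014 = (-13478 + (18 + 62²*(-165 - 154))/62) + 29014 = (-13478 + (18 + 3844*(-319))/62) + 29014 = (-13478 + (18 - 1226236)/62) + 29014 = (-13478 + (1/62)*(-1226218)) + 29014 = (-13478 - 613109/31) + 29014 = -1030927/31 + 29014 = -131493/31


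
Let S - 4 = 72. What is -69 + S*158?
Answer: 11939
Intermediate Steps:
S = 76 (S = 4 + 72 = 76)
-69 + S*158 = -69 + 76*158 = -69 + 12008 = 11939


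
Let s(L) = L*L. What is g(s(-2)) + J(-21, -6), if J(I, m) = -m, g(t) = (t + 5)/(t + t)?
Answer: 57/8 ≈ 7.1250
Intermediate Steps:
s(L) = L**2
g(t) = (5 + t)/(2*t) (g(t) = (5 + t)/((2*t)) = (5 + t)*(1/(2*t)) = (5 + t)/(2*t))
g(s(-2)) + J(-21, -6) = (5 + (-2)**2)/(2*((-2)**2)) - 1*(-6) = (1/2)*(5 + 4)/4 + 6 = (1/2)*(1/4)*9 + 6 = 9/8 + 6 = 57/8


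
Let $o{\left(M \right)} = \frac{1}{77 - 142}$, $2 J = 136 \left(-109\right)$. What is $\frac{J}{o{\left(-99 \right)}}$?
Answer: $481780$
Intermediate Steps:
$J = -7412$ ($J = \frac{136 \left(-109\right)}{2} = \frac{1}{2} \left(-14824\right) = -7412$)
$o{\left(M \right)} = - \frac{1}{65}$ ($o{\left(M \right)} = \frac{1}{-65} = - \frac{1}{65}$)
$\frac{J}{o{\left(-99 \right)}} = - \frac{7412}{- \frac{1}{65}} = \left(-7412\right) \left(-65\right) = 481780$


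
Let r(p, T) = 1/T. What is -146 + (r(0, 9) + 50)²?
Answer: 191575/81 ≈ 2365.1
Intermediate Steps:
-146 + (r(0, 9) + 50)² = -146 + (1/9 + 50)² = -146 + (⅑ + 50)² = -146 + (451/9)² = -146 + 203401/81 = 191575/81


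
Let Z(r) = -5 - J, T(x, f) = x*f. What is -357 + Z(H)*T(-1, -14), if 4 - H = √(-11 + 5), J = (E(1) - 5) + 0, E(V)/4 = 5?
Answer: -637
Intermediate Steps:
T(x, f) = f*x
E(V) = 20 (E(V) = 4*5 = 20)
J = 15 (J = (20 - 5) + 0 = 15 + 0 = 15)
H = 4 - I*√6 (H = 4 - √(-11 + 5) = 4 - √(-6) = 4 - I*√6 ≈ 4.0 - 2.4495*I)
Z(r) = -20 (Z(r) = -5 - 1*15 = -5 - 15 = -20)
-357 + Z(H)*T(-1, -14) = -357 - (-280)*(-1) = -357 - 20*14 = -357 - 280 = -637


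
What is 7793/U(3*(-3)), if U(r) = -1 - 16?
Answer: -7793/17 ≈ -458.41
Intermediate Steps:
U(r) = -17
7793/U(3*(-3)) = 7793/(-17) = 7793*(-1/17) = -7793/17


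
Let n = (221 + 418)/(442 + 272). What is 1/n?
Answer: 238/213 ≈ 1.1174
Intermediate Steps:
n = 213/238 (n = 639/714 = 639*(1/714) = 213/238 ≈ 0.89496)
1/n = 1/(213/238) = 238/213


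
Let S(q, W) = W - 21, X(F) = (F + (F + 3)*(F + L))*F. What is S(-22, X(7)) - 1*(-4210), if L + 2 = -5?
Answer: 4238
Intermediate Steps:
L = -7 (L = -2 - 5 = -7)
X(F) = F*(F + (-7 + F)*(3 + F)) (X(F) = (F + (F + 3)*(F - 7))*F = (F + (3 + F)*(-7 + F))*F = (F + (-7 + F)*(3 + F))*F = F*(F + (-7 + F)*(3 + F)))
S(q, W) = -21 + W
S(-22, X(7)) - 1*(-4210) = (-21 + 7*(-21 + 7² - 3*7)) - 1*(-4210) = (-21 + 7*(-21 + 49 - 21)) + 4210 = (-21 + 7*7) + 4210 = (-21 + 49) + 4210 = 28 + 4210 = 4238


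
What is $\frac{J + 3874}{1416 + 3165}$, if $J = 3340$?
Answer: $\frac{7214}{4581} \approx 1.5748$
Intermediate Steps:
$\frac{J + 3874}{1416 + 3165} = \frac{3340 + 3874}{1416 + 3165} = \frac{7214}{4581}$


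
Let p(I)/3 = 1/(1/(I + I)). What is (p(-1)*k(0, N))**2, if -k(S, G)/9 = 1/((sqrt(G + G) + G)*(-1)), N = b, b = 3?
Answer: 2916/(3 + sqrt(6))**2 ≈ 98.192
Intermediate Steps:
N = 3
k(S, G) = -9/(-G - sqrt(2)*sqrt(G)) (k(S, G) = -9*(-1/(sqrt(G + G) + G)) = -9*(-1/(sqrt(2*G) + G)) = -9*(-1/(sqrt(2)*sqrt(G) + G)) = -9*(-1/(G + sqrt(2)*sqrt(G))) = -9/(-G - sqrt(2)*sqrt(G)))
p(I) = 6*I (p(I) = 3/(1/(I + I)) = 3/(1/(2*I)) = 3/((1/(2*I))) = 3*(2*I) = 6*I)
(p(-1)*k(0, N))**2 = ((6*(-1))*(9/(3 + sqrt(2)*sqrt(3))))**2 = (-54/(3 + sqrt(6)))**2 = 2916/(3 + sqrt(6))**2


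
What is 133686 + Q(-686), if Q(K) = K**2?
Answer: 604282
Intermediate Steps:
133686 + Q(-686) = 133686 + (-686)**2 = 133686 + 470596 = 604282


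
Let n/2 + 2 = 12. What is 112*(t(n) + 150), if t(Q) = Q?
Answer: 19040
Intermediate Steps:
n = 20 (n = -4 + 2*12 = -4 + 24 = 20)
112*(t(n) + 150) = 112*(20 + 150) = 112*170 = 19040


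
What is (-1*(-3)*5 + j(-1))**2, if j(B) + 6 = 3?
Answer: 144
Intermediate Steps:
j(B) = -3 (j(B) = -6 + 3 = -3)
(-1*(-3)*5 + j(-1))**2 = (-1*(-3)*5 - 3)**2 = (3*5 - 3)**2 = (15 - 3)**2 = 12**2 = 144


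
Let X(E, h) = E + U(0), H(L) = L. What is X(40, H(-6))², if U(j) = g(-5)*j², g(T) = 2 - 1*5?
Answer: 1600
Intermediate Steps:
g(T) = -3 (g(T) = 2 - 5 = -3)
U(j) = -3*j²
X(E, h) = E (X(E, h) = E - 3*0² = E - 3*0 = E + 0 = E)
X(40, H(-6))² = 40² = 1600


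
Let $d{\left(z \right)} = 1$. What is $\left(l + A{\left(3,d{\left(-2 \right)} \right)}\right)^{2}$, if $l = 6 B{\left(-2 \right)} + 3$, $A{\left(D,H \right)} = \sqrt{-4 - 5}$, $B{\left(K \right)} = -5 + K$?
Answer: $1512 - 234 i \approx 1512.0 - 234.0 i$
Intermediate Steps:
$A{\left(D,H \right)} = 3 i$ ($A{\left(D,H \right)} = \sqrt{-9} = 3 i$)
$l = -39$ ($l = 6 \left(-5 - 2\right) + 3 = 6 \left(-7\right) + 3 = -42 + 3 = -39$)
$\left(l + A{\left(3,d{\left(-2 \right)} \right)}\right)^{2} = \left(-39 + 3 i\right)^{2}$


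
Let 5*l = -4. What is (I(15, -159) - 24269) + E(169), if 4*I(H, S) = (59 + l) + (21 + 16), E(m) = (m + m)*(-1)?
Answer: -122916/5 ≈ -24583.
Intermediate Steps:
l = -⅘ (l = (⅕)*(-4) = -⅘ ≈ -0.80000)
E(m) = -2*m (E(m) = (2*m)*(-1) = -2*m)
I(H, S) = 119/5 (I(H, S) = ((59 - ⅘) + (21 + 16))/4 = (291/5 + 37)/4 = (¼)*(476/5) = 119/5)
(I(15, -159) - 24269) + E(169) = (119/5 - 24269) - 2*169 = -121226/5 - 338 = -122916/5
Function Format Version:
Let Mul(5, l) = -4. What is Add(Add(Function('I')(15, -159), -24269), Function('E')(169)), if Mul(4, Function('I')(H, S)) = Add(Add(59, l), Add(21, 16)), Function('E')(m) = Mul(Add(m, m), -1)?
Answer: Rational(-122916, 5) ≈ -24583.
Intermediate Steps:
l = Rational(-4, 5) (l = Mul(Rational(1, 5), -4) = Rational(-4, 5) ≈ -0.80000)
Function('E')(m) = Mul(-2, m) (Function('E')(m) = Mul(Mul(2, m), -1) = Mul(-2, m))
Function('I')(H, S) = Rational(119, 5) (Function('I')(H, S) = Mul(Rational(1, 4), Add(Add(59, Rational(-4, 5)), Add(21, 16))) = Mul(Rational(1, 4), Add(Rational(291, 5), 37)) = Mul(Rational(1, 4), Rational(476, 5)) = Rational(119, 5))
Add(Add(Function('I')(15, -159), -24269), Function('E')(169)) = Add(Add(Rational(119, 5), -24269), Mul(-2, 169)) = Add(Rational(-121226, 5), -338) = Rational(-122916, 5)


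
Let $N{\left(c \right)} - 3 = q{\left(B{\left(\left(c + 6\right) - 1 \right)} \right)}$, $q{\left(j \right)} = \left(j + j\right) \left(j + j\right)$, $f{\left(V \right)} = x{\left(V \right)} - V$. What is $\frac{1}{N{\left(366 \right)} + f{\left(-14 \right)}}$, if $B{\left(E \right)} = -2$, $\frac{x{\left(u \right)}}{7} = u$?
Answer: $- \frac{1}{65} \approx -0.015385$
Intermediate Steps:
$x{\left(u \right)} = 7 u$
$f{\left(V \right)} = 6 V$ ($f{\left(V \right)} = 7 V - V = 6 V$)
$q{\left(j \right)} = 4 j^{2}$ ($q{\left(j \right)} = 2 j 2 j = 4 j^{2}$)
$N{\left(c \right)} = 19$ ($N{\left(c \right)} = 3 + 4 \left(-2\right)^{2} = 3 + 4 \cdot 4 = 3 + 16 = 19$)
$\frac{1}{N{\left(366 \right)} + f{\left(-14 \right)}} = \frac{1}{19 + 6 \left(-14\right)} = \frac{1}{19 - 84} = \frac{1}{-65} = - \frac{1}{65}$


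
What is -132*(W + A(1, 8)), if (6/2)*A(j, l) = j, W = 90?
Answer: -11924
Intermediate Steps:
A(j, l) = j/3
-132*(W + A(1, 8)) = -132*(90 + (⅓)*1) = -132*(90 + ⅓) = -132*271/3 = -11924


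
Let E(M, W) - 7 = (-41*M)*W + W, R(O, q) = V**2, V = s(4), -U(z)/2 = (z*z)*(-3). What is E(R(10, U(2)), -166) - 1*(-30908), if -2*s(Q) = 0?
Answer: 30749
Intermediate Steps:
s(Q) = 0 (s(Q) = -1/2*0 = 0)
U(z) = 6*z**2 (U(z) = -2*z*z*(-3) = -2*z**2*(-3) = -(-6)*z**2 = 6*z**2)
V = 0
R(O, q) = 0 (R(O, q) = 0**2 = 0)
E(M, W) = 7 + W - 41*M*W (E(M, W) = 7 + ((-41*M)*W + W) = 7 + (-41*M*W + W) = 7 + (W - 41*M*W) = 7 + W - 41*M*W)
E(R(10, U(2)), -166) - 1*(-30908) = (7 - 166 - 41*0*(-166)) - 1*(-30908) = (7 - 166 + 0) + 30908 = -159 + 30908 = 30749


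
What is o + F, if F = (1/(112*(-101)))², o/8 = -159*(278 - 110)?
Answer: -27344827367423/127961344 ≈ -2.1370e+5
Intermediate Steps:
o = -213696 (o = 8*(-159*(278 - 110)) = 8*(-159*168) = 8*(-26712) = -213696)
F = 1/127961344 (F = ((1/112)*(-1/101))² = (-1/11312)² = 1/127961344 ≈ 7.8149e-9)
o + F = -213696 + 1/127961344 = -27344827367423/127961344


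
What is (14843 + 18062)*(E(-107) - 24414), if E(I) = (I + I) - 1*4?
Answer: -810515960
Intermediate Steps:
E(I) = -4 + 2*I (E(I) = 2*I - 4 = -4 + 2*I)
(14843 + 18062)*(E(-107) - 24414) = (14843 + 18062)*((-4 + 2*(-107)) - 24414) = 32905*((-4 - 214) - 24414) = 32905*(-218 - 24414) = 32905*(-24632) = -810515960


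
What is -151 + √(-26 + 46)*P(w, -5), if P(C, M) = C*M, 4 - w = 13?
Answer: -151 + 90*√5 ≈ 50.246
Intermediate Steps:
w = -9 (w = 4 - 1*13 = 4 - 13 = -9)
-151 + √(-26 + 46)*P(w, -5) = -151 + √(-26 + 46)*(-9*(-5)) = -151 + √20*45 = -151 + (2*√5)*45 = -151 + 90*√5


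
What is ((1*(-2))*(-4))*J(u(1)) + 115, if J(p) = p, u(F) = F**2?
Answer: 123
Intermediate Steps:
((1*(-2))*(-4))*J(u(1)) + 115 = ((1*(-2))*(-4))*1**2 + 115 = -2*(-4)*1 + 115 = 8*1 + 115 = 8 + 115 = 123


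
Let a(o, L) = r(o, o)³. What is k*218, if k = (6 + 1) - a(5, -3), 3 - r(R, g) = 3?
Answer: 1526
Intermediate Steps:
r(R, g) = 0 (r(R, g) = 3 - 1*3 = 3 - 3 = 0)
a(o, L) = 0 (a(o, L) = 0³ = 0)
k = 7 (k = (6 + 1) - 1*0 = 7 + 0 = 7)
k*218 = 7*218 = 1526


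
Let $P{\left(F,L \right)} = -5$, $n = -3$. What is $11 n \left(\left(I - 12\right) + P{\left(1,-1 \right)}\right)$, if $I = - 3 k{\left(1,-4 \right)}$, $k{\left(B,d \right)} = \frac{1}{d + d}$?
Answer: $\frac{4389}{8} \approx 548.63$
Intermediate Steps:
$k{\left(B,d \right)} = \frac{1}{2 d}$
$I = \frac{3}{8}$ ($I = - 3 \frac{1}{2 \left(-4\right)} = - 3 \cdot \frac{1}{2} \left(- \frac{1}{4}\right) = \left(-3\right) \left(- \frac{1}{8}\right) = \frac{3}{8} \approx 0.375$)
$11 n \left(\left(I - 12\right) + P{\left(1,-1 \right)}\right) = 11 \left(-3\right) \left(\left(\frac{3}{8} - 12\right) - 5\right) = - 33 \left(- \frac{93}{8} - 5\right) = \left(-33\right) \left(- \frac{133}{8}\right) = \frac{4389}{8}$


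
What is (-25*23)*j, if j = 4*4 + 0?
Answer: -9200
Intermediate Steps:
j = 16 (j = 16 + 0 = 16)
(-25*23)*j = -25*23*16 = -575*16 = -9200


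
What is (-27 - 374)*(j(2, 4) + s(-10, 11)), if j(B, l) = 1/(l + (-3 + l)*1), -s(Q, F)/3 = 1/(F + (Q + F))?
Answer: 401/20 ≈ 20.050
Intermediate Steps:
s(Q, F) = -3/(Q + 2*F) (s(Q, F) = -3/(F + (Q + F)) = -3/(F + (F + Q)) = -3/(Q + 2*F))
j(B, l) = 1/(-3 + 2*l) (j(B, l) = 1/(l + (-3 + l)) = 1/(-3 + 2*l))
(-27 - 374)*(j(2, 4) + s(-10, 11)) = (-27 - 374)*(1/(-3 + 2*4) - 3/(-10 + 2*11)) = -401*(1/(-3 + 8) - 3/(-10 + 22)) = -401*(1/5 - 3/12) = -401*(⅕ - 3*1/12) = -401*(⅕ - ¼) = -401*(-1/20) = 401/20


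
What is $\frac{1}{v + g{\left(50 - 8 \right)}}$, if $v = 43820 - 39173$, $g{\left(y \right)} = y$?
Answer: $\frac{1}{4689} \approx 0.00021327$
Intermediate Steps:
$v = 4647$ ($v = 43820 - 39173 = 4647$)
$\frac{1}{v + g{\left(50 - 8 \right)}} = \frac{1}{4647 + \left(50 - 8\right)} = \frac{1}{4647 + 42} = \frac{1}{4689}$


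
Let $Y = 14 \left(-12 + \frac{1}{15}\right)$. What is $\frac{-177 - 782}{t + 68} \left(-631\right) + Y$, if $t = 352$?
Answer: $\frac{76423}{60} \approx 1273.7$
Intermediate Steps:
$Y = - \frac{2506}{15}$ ($Y = 14 \left(-12 + \frac{1}{15}\right) = 14 \left(- \frac{179}{15}\right) = - \frac{2506}{15} \approx -167.07$)
$\frac{-177 - 782}{t + 68} \left(-631\right) + Y = \frac{-177 - 782}{352 + 68} \left(-631\right) - \frac{2506}{15} = - \frac{959}{420} \left(-631\right) - \frac{2506}{15} = \left(-959\right) \frac{1}{420} \left(-631\right) - \frac{2506}{15} = \left(- \frac{137}{60}\right) \left(-631\right) - \frac{2506}{15} = \frac{86447}{60} - \frac{2506}{15} = \frac{76423}{60}$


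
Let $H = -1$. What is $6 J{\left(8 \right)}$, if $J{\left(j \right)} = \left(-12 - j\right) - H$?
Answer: $-114$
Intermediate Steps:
$J{\left(j \right)} = -11 - j$ ($J{\left(j \right)} = \left(-12 - j\right) - -1 = \left(-12 - j\right) + 1 = -11 - j$)
$6 J{\left(8 \right)} = 6 \left(-11 - 8\right) = 6 \left(-19\right) = -114$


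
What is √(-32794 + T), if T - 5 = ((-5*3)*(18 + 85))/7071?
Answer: 6*I*√5059967531/2357 ≈ 181.08*I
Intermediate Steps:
T = 11270/2357 (T = 5 + ((-5*3)*(18 + 85))/7071 = 5 - 15*103*(1/7071) = 5 - 1545*1/7071 = 5 - 515/2357 = 11270/2357 ≈ 4.7815)
√(-32794 + T) = √(-32794 + 11270/2357) = √(-77284188/2357) = 6*I*√5059967531/2357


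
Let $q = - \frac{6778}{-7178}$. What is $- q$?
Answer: $- \frac{3389}{3589} \approx -0.94427$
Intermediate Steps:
$q = \frac{3389}{3589}$ ($q = \left(-6778\right) \left(- \frac{1}{7178}\right) = \frac{3389}{3589} \approx 0.94427$)
$- q = \left(-1\right) \frac{3389}{3589} = - \frac{3389}{3589}$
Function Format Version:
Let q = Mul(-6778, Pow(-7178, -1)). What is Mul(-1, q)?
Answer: Rational(-3389, 3589) ≈ -0.94427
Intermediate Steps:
q = Rational(3389, 3589) (q = Mul(-6778, Rational(-1, 7178)) = Rational(3389, 3589) ≈ 0.94427)
Mul(-1, q) = Mul(-1, Rational(3389, 3589)) = Rational(-3389, 3589)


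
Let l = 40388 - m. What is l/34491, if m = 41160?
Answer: -772/34491 ≈ -0.022383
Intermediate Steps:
l = -772 (l = 40388 - 1*41160 = 40388 - 41160 = -772)
l/34491 = -772/34491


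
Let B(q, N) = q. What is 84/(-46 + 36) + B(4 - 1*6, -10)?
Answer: -52/5 ≈ -10.400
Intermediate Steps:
84/(-46 + 36) + B(4 - 1*6, -10) = 84/(-46 + 36) + (4 - 1*6) = 84/(-10) + (4 - 6) = 84*(-⅒) - 2 = -42/5 - 2 = -52/5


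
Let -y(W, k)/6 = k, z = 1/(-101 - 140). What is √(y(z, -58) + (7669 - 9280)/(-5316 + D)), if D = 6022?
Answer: √172318362/706 ≈ 18.594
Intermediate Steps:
z = -1/241 (z = 1/(-241) = -1/241 ≈ -0.0041494)
y(W, k) = -6*k
√(y(z, -58) + (7669 - 9280)/(-5316 + D)) = √(-6*(-58) + (7669 - 9280)/(-5316 + 6022)) = √(348 - 1611/706) = √(244077/706) = √172318362/706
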